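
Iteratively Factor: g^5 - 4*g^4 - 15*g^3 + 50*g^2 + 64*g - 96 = (g - 1)*(g^4 - 3*g^3 - 18*g^2 + 32*g + 96) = (g - 1)*(g + 3)*(g^3 - 6*g^2 + 32) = (g - 4)*(g - 1)*(g + 3)*(g^2 - 2*g - 8) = (g - 4)*(g - 1)*(g + 2)*(g + 3)*(g - 4)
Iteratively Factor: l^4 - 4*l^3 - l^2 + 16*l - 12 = (l - 1)*(l^3 - 3*l^2 - 4*l + 12) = (l - 3)*(l - 1)*(l^2 - 4) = (l - 3)*(l - 1)*(l + 2)*(l - 2)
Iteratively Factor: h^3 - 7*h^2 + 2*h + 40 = (h - 5)*(h^2 - 2*h - 8) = (h - 5)*(h - 4)*(h + 2)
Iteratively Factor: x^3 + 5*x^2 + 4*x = (x + 4)*(x^2 + x) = (x + 1)*(x + 4)*(x)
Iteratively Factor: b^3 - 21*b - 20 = (b + 4)*(b^2 - 4*b - 5) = (b - 5)*(b + 4)*(b + 1)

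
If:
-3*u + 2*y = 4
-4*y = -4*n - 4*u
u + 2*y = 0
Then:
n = 3/2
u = -1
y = 1/2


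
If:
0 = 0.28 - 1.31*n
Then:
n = 0.21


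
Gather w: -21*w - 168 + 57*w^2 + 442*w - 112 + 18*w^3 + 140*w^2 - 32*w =18*w^3 + 197*w^2 + 389*w - 280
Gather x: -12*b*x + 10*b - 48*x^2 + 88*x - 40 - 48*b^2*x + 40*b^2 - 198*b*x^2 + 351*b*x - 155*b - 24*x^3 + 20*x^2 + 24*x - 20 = 40*b^2 - 145*b - 24*x^3 + x^2*(-198*b - 28) + x*(-48*b^2 + 339*b + 112) - 60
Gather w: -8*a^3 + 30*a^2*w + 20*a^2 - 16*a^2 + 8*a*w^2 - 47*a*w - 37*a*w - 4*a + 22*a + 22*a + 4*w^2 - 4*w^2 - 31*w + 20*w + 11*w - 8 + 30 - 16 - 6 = -8*a^3 + 4*a^2 + 8*a*w^2 + 40*a + w*(30*a^2 - 84*a)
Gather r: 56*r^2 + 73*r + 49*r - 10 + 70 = 56*r^2 + 122*r + 60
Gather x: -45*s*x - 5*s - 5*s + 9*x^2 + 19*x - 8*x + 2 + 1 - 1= -10*s + 9*x^2 + x*(11 - 45*s) + 2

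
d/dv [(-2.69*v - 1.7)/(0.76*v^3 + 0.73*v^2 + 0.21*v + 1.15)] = (4.0888*v^3 + 5.8397*v^2 + 2.482*v - 2.7365)/(0.5776*v^6 + 1.1096*v^5 + 0.8521*v^4 + 2.0546*v^3 + 1.7231*v^2 + 0.483*v + 1.3225)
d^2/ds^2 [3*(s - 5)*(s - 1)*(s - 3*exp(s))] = -9*s^2*exp(s) + 18*s*exp(s) + 18*s + 45*exp(s) - 36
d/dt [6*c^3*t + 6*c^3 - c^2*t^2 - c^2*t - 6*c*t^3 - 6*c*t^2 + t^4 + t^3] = 6*c^3 - 2*c^2*t - c^2 - 18*c*t^2 - 12*c*t + 4*t^3 + 3*t^2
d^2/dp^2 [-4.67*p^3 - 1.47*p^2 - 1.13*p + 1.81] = -28.02*p - 2.94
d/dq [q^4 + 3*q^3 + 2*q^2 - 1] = q*(4*q^2 + 9*q + 4)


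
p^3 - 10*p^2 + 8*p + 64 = (p - 8)*(p - 4)*(p + 2)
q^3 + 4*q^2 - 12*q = q*(q - 2)*(q + 6)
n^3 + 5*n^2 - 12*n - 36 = (n - 3)*(n + 2)*(n + 6)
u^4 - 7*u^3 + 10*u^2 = u^2*(u - 5)*(u - 2)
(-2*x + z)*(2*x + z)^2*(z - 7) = -8*x^3*z + 56*x^3 - 4*x^2*z^2 + 28*x^2*z + 2*x*z^3 - 14*x*z^2 + z^4 - 7*z^3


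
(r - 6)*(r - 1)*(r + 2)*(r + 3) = r^4 - 2*r^3 - 23*r^2 - 12*r + 36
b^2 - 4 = (b - 2)*(b + 2)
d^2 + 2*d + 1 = (d + 1)^2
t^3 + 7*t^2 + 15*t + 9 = (t + 1)*(t + 3)^2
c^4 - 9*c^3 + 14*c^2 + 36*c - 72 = (c - 6)*(c - 3)*(c - 2)*(c + 2)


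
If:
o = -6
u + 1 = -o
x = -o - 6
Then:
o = -6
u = 5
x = 0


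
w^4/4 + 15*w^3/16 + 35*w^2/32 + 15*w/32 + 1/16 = (w/4 + 1/4)*(w + 1/4)*(w + 1/2)*(w + 2)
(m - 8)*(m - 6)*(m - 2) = m^3 - 16*m^2 + 76*m - 96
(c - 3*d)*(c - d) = c^2 - 4*c*d + 3*d^2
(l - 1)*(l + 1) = l^2 - 1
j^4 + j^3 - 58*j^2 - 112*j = j*(j - 8)*(j + 2)*(j + 7)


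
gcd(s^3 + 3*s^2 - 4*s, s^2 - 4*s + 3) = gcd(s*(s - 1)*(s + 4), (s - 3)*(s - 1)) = s - 1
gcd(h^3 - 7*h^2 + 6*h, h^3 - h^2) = h^2 - h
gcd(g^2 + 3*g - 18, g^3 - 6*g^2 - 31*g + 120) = g - 3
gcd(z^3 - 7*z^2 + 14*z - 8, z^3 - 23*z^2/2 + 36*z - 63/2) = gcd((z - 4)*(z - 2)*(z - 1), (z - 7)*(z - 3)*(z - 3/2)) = 1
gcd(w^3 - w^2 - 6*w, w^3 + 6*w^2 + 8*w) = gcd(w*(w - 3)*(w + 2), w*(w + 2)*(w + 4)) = w^2 + 2*w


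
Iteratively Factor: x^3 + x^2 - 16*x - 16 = (x - 4)*(x^2 + 5*x + 4) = (x - 4)*(x + 1)*(x + 4)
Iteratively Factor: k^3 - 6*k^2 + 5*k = (k - 1)*(k^2 - 5*k) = (k - 5)*(k - 1)*(k)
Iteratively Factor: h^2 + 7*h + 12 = (h + 3)*(h + 4)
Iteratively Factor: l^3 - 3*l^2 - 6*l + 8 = (l - 4)*(l^2 + l - 2) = (l - 4)*(l - 1)*(l + 2)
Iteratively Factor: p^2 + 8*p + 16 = (p + 4)*(p + 4)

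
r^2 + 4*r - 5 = (r - 1)*(r + 5)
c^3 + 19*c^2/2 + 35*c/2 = c*(c + 5/2)*(c + 7)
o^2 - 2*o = o*(o - 2)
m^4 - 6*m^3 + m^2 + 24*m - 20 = (m - 5)*(m - 2)*(m - 1)*(m + 2)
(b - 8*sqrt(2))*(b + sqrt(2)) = b^2 - 7*sqrt(2)*b - 16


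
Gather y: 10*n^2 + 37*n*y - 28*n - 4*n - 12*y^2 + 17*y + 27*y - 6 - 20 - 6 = 10*n^2 - 32*n - 12*y^2 + y*(37*n + 44) - 32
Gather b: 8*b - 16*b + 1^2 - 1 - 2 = -8*b - 2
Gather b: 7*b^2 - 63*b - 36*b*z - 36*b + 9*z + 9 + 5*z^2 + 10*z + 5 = 7*b^2 + b*(-36*z - 99) + 5*z^2 + 19*z + 14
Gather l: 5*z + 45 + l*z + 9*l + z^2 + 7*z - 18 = l*(z + 9) + z^2 + 12*z + 27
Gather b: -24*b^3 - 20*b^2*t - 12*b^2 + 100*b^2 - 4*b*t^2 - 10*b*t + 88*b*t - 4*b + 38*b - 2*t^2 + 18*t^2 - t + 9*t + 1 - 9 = -24*b^3 + b^2*(88 - 20*t) + b*(-4*t^2 + 78*t + 34) + 16*t^2 + 8*t - 8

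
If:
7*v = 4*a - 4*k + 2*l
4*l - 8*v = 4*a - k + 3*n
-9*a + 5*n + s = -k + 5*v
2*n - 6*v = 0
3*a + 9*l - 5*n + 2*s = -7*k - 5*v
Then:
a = -55*v/202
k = -3*v/101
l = 805*v/202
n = 3*v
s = -2509*v/202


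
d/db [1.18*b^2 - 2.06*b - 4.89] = 2.36*b - 2.06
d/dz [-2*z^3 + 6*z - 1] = 6 - 6*z^2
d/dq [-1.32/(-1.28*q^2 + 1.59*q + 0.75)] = (2.0988 - 3.3792*q)/(-1.28*q^2 + 1.59*q + 0.75)^2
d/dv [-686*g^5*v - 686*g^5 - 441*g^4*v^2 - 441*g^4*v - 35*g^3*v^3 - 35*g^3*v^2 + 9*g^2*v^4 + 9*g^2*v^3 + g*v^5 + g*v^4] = g*(-686*g^4 - 882*g^3*v - 441*g^3 - 105*g^2*v^2 - 70*g^2*v + 36*g*v^3 + 27*g*v^2 + 5*v^4 + 4*v^3)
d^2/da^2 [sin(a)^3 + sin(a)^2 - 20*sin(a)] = -9*sin(a)^3 - 4*sin(a)^2 + 26*sin(a) + 2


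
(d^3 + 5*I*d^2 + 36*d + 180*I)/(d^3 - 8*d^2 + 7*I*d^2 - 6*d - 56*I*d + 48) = (d^2 - I*d + 30)/(d^2 + d*(-8 + I) - 8*I)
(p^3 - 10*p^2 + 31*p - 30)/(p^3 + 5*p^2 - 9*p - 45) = (p^2 - 7*p + 10)/(p^2 + 8*p + 15)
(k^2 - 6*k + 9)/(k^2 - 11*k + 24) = (k - 3)/(k - 8)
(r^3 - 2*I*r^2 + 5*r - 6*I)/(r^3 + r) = (r^2 - I*r + 6)/(r*(r + I))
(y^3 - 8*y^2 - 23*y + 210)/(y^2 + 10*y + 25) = (y^2 - 13*y + 42)/(y + 5)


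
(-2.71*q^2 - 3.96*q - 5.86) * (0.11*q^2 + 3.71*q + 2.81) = -0.2981*q^4 - 10.4897*q^3 - 22.9513*q^2 - 32.8682*q - 16.4666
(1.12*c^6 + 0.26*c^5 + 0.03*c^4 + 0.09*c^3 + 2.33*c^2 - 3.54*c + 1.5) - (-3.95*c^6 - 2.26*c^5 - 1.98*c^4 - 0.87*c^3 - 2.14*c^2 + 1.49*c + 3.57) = 5.07*c^6 + 2.52*c^5 + 2.01*c^4 + 0.96*c^3 + 4.47*c^2 - 5.03*c - 2.07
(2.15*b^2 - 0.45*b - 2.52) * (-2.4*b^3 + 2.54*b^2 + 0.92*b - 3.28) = -5.16*b^5 + 6.541*b^4 + 6.883*b^3 - 13.8668*b^2 - 0.8424*b + 8.2656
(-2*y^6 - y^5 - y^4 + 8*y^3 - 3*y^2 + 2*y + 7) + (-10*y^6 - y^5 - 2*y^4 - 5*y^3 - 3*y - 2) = -12*y^6 - 2*y^5 - 3*y^4 + 3*y^3 - 3*y^2 - y + 5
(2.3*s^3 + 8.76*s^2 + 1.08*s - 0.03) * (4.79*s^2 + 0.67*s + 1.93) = 11.017*s^5 + 43.5014*s^4 + 15.4814*s^3 + 17.4867*s^2 + 2.0643*s - 0.0579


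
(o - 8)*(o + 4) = o^2 - 4*o - 32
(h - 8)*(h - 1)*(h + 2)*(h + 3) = h^4 - 4*h^3 - 31*h^2 - 14*h + 48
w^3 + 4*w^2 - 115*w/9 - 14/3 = (w - 7/3)*(w + 1/3)*(w + 6)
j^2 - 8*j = j*(j - 8)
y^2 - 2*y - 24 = (y - 6)*(y + 4)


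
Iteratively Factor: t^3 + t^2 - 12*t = (t - 3)*(t^2 + 4*t) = (t - 3)*(t + 4)*(t)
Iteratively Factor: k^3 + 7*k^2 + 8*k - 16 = (k + 4)*(k^2 + 3*k - 4) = (k - 1)*(k + 4)*(k + 4)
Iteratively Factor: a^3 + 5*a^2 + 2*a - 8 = (a + 4)*(a^2 + a - 2) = (a - 1)*(a + 4)*(a + 2)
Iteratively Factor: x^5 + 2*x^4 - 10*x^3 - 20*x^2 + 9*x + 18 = (x - 3)*(x^4 + 5*x^3 + 5*x^2 - 5*x - 6) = (x - 3)*(x - 1)*(x^3 + 6*x^2 + 11*x + 6) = (x - 3)*(x - 1)*(x + 1)*(x^2 + 5*x + 6) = (x - 3)*(x - 1)*(x + 1)*(x + 2)*(x + 3)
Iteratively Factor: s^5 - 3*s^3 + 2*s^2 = (s - 1)*(s^4 + s^3 - 2*s^2) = s*(s - 1)*(s^3 + s^2 - 2*s) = s*(s - 1)*(s + 2)*(s^2 - s) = s*(s - 1)^2*(s + 2)*(s)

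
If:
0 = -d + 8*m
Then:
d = 8*m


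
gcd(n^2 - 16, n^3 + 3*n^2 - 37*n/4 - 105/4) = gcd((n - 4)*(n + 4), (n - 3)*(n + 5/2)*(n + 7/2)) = 1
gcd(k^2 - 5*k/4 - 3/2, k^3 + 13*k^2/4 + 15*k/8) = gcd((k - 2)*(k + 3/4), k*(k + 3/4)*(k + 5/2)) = k + 3/4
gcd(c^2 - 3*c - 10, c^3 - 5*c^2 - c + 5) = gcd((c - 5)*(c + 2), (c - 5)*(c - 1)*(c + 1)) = c - 5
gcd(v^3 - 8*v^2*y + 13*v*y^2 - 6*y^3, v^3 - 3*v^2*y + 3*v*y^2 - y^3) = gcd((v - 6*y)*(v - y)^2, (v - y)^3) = v^2 - 2*v*y + y^2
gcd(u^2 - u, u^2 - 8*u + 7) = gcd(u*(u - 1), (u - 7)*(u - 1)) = u - 1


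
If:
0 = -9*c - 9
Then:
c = -1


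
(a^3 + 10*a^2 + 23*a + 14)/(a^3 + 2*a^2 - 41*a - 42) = (a + 2)/(a - 6)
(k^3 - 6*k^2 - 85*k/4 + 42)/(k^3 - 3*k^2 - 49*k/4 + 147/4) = (2*k^2 - 19*k + 24)/(2*k^2 - 13*k + 21)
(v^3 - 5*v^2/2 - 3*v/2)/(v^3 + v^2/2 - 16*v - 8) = v*(v - 3)/(v^2 - 16)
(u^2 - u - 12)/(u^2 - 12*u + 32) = (u + 3)/(u - 8)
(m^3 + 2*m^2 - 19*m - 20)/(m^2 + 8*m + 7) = (m^2 + m - 20)/(m + 7)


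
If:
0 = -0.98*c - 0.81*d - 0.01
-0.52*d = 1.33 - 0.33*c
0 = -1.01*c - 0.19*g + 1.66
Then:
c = 1.38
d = -1.68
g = 1.40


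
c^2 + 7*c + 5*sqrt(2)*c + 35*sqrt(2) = (c + 7)*(c + 5*sqrt(2))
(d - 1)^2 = d^2 - 2*d + 1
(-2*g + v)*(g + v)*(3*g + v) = -6*g^3 - 5*g^2*v + 2*g*v^2 + v^3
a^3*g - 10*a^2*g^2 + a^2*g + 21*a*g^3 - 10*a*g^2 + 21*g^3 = (a - 7*g)*(a - 3*g)*(a*g + g)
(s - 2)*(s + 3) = s^2 + s - 6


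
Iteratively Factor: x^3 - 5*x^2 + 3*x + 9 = (x - 3)*(x^2 - 2*x - 3) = (x - 3)^2*(x + 1)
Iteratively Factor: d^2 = (d)*(d)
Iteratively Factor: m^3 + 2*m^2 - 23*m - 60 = (m - 5)*(m^2 + 7*m + 12) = (m - 5)*(m + 3)*(m + 4)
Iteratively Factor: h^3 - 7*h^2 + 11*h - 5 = (h - 1)*(h^2 - 6*h + 5) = (h - 1)^2*(h - 5)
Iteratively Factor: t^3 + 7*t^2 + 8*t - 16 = (t + 4)*(t^2 + 3*t - 4) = (t + 4)^2*(t - 1)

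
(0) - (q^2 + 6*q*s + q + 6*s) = -q^2 - 6*q*s - q - 6*s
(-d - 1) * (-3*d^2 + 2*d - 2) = 3*d^3 + d^2 + 2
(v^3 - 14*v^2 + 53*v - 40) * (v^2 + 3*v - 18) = v^5 - 11*v^4 - 7*v^3 + 371*v^2 - 1074*v + 720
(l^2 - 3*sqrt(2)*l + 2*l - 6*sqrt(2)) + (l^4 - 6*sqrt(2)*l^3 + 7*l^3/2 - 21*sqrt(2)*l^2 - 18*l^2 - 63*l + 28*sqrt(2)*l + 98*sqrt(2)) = l^4 - 6*sqrt(2)*l^3 + 7*l^3/2 - 21*sqrt(2)*l^2 - 17*l^2 - 61*l + 25*sqrt(2)*l + 92*sqrt(2)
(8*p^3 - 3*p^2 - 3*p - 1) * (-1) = -8*p^3 + 3*p^2 + 3*p + 1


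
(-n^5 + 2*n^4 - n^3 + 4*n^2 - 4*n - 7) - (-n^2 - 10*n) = -n^5 + 2*n^4 - n^3 + 5*n^2 + 6*n - 7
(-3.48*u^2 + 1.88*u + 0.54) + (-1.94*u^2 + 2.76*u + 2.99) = -5.42*u^2 + 4.64*u + 3.53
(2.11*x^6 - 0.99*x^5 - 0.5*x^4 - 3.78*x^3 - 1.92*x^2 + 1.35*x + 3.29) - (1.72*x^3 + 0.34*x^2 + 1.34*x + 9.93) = 2.11*x^6 - 0.99*x^5 - 0.5*x^4 - 5.5*x^3 - 2.26*x^2 + 0.01*x - 6.64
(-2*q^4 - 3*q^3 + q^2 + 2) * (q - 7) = -2*q^5 + 11*q^4 + 22*q^3 - 7*q^2 + 2*q - 14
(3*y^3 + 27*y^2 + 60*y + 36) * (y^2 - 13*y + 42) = 3*y^5 - 12*y^4 - 165*y^3 + 390*y^2 + 2052*y + 1512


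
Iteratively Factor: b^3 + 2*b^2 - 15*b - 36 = (b + 3)*(b^2 - b - 12) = (b - 4)*(b + 3)*(b + 3)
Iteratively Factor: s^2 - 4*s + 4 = (s - 2)*(s - 2)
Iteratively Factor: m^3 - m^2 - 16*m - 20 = (m + 2)*(m^2 - 3*m - 10) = (m - 5)*(m + 2)*(m + 2)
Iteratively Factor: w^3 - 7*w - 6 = (w + 1)*(w^2 - w - 6) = (w - 3)*(w + 1)*(w + 2)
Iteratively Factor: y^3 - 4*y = (y + 2)*(y^2 - 2*y) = (y - 2)*(y + 2)*(y)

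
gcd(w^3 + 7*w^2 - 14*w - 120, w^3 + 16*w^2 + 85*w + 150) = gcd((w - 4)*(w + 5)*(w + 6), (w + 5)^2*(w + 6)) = w^2 + 11*w + 30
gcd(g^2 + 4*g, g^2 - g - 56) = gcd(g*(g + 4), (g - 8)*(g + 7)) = 1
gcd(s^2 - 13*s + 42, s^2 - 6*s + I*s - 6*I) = s - 6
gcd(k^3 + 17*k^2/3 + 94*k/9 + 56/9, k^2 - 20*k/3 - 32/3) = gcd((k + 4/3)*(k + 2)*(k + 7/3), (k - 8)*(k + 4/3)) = k + 4/3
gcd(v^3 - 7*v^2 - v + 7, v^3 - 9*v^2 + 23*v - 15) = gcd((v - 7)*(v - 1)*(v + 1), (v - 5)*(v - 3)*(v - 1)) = v - 1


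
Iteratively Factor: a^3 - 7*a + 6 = (a - 1)*(a^2 + a - 6) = (a - 2)*(a - 1)*(a + 3)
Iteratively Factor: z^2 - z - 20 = (z - 5)*(z + 4)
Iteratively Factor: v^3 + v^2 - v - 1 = (v + 1)*(v^2 - 1) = (v - 1)*(v + 1)*(v + 1)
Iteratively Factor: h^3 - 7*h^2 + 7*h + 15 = (h - 5)*(h^2 - 2*h - 3) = (h - 5)*(h + 1)*(h - 3)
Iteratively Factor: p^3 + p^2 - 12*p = (p)*(p^2 + p - 12) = p*(p - 3)*(p + 4)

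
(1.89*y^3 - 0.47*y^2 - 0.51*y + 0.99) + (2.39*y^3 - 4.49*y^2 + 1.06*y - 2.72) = 4.28*y^3 - 4.96*y^2 + 0.55*y - 1.73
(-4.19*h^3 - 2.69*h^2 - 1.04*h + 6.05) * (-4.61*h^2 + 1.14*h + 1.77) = 19.3159*h^5 + 7.6243*h^4 - 5.6885*h^3 - 33.8374*h^2 + 5.0562*h + 10.7085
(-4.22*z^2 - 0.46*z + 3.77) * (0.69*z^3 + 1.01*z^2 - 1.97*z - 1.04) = -2.9118*z^5 - 4.5796*z^4 + 10.4501*z^3 + 9.1027*z^2 - 6.9485*z - 3.9208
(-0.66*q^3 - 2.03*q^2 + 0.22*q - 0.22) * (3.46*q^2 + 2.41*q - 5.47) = -2.2836*q^5 - 8.6144*q^4 - 0.5209*q^3 + 10.8731*q^2 - 1.7336*q + 1.2034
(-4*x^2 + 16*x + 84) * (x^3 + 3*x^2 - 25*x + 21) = -4*x^5 + 4*x^4 + 232*x^3 - 232*x^2 - 1764*x + 1764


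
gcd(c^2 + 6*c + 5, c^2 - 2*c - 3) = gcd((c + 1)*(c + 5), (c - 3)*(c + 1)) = c + 1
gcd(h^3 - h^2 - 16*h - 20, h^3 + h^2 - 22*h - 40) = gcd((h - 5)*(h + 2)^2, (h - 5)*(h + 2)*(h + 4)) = h^2 - 3*h - 10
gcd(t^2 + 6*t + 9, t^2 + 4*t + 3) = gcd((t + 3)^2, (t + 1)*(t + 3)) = t + 3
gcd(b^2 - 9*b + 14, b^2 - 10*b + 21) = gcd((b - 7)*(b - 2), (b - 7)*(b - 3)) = b - 7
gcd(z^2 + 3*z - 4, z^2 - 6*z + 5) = z - 1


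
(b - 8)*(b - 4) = b^2 - 12*b + 32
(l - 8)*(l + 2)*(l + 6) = l^3 - 52*l - 96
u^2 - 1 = (u - 1)*(u + 1)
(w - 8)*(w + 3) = w^2 - 5*w - 24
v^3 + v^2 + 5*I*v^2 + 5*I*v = v*(v + 1)*(v + 5*I)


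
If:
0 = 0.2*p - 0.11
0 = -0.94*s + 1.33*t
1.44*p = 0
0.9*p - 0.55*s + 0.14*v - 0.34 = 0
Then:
No Solution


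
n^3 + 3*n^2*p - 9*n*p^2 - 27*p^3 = (n - 3*p)*(n + 3*p)^2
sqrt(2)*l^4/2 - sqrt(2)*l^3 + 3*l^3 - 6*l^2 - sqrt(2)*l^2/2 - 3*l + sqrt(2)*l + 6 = (l - 2)*(l - 1)*(l + 3*sqrt(2))*(sqrt(2)*l/2 + sqrt(2)/2)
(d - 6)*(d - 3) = d^2 - 9*d + 18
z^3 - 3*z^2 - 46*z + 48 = (z - 8)*(z - 1)*(z + 6)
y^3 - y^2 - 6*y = y*(y - 3)*(y + 2)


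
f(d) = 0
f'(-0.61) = 0.00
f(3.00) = 0.00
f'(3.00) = 0.00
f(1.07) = 0.00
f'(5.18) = 0.00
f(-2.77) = 0.00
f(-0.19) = 0.00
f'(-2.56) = 0.00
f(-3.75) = 0.00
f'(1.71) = 0.00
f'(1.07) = 0.00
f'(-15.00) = 0.00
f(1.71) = 0.00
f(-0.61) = 0.00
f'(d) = 0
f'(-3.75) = 0.00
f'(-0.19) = 0.00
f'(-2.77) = 0.00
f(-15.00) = 0.00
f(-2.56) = 0.00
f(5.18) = 0.00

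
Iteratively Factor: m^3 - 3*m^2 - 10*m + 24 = (m - 2)*(m^2 - m - 12) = (m - 2)*(m + 3)*(m - 4)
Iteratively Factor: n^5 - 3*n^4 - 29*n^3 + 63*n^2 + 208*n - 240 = (n - 4)*(n^4 + n^3 - 25*n^2 - 37*n + 60) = (n - 4)*(n + 3)*(n^3 - 2*n^2 - 19*n + 20) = (n - 4)*(n - 1)*(n + 3)*(n^2 - n - 20) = (n - 4)*(n - 1)*(n + 3)*(n + 4)*(n - 5)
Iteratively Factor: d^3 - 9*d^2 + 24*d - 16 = (d - 4)*(d^2 - 5*d + 4) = (d - 4)^2*(d - 1)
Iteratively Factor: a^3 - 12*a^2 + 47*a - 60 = (a - 4)*(a^2 - 8*a + 15) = (a - 5)*(a - 4)*(a - 3)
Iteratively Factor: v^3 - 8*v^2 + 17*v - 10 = (v - 2)*(v^2 - 6*v + 5) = (v - 2)*(v - 1)*(v - 5)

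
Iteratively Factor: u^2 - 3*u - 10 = (u - 5)*(u + 2)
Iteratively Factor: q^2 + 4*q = (q)*(q + 4)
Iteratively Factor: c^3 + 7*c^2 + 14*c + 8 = (c + 1)*(c^2 + 6*c + 8) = (c + 1)*(c + 4)*(c + 2)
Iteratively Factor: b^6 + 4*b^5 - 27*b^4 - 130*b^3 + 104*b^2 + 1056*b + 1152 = (b + 3)*(b^5 + b^4 - 30*b^3 - 40*b^2 + 224*b + 384) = (b - 4)*(b + 3)*(b^4 + 5*b^3 - 10*b^2 - 80*b - 96) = (b - 4)*(b + 2)*(b + 3)*(b^3 + 3*b^2 - 16*b - 48) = (b - 4)*(b + 2)*(b + 3)*(b + 4)*(b^2 - b - 12) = (b - 4)^2*(b + 2)*(b + 3)*(b + 4)*(b + 3)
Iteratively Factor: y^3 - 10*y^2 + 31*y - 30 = (y - 2)*(y^2 - 8*y + 15) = (y - 3)*(y - 2)*(y - 5)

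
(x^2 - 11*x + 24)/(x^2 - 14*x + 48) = (x - 3)/(x - 6)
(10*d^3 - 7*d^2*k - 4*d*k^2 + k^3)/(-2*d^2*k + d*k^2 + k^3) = (-5*d + k)/k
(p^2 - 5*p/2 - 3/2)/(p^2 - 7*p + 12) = (p + 1/2)/(p - 4)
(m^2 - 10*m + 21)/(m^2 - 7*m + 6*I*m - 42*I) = (m - 3)/(m + 6*I)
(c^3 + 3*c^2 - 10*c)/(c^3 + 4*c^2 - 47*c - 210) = c*(c - 2)/(c^2 - c - 42)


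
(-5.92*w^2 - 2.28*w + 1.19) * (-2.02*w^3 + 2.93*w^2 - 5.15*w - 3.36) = 11.9584*w^5 - 12.74*w^4 + 21.4038*w^3 + 35.1199*w^2 + 1.5323*w - 3.9984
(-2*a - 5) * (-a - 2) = 2*a^2 + 9*a + 10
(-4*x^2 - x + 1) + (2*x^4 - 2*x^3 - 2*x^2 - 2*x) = 2*x^4 - 2*x^3 - 6*x^2 - 3*x + 1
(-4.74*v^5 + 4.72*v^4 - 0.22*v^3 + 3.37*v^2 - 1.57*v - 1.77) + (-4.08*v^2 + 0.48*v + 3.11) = -4.74*v^5 + 4.72*v^4 - 0.22*v^3 - 0.71*v^2 - 1.09*v + 1.34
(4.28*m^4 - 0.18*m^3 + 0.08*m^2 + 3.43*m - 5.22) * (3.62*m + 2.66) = 15.4936*m^5 + 10.7332*m^4 - 0.1892*m^3 + 12.6294*m^2 - 9.7726*m - 13.8852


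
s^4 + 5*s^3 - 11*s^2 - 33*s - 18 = (s - 3)*(s + 1)^2*(s + 6)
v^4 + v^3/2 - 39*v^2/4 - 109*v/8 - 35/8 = (v - 7/2)*(v + 1/2)*(v + 1)*(v + 5/2)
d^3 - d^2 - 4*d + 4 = (d - 2)*(d - 1)*(d + 2)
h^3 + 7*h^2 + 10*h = h*(h + 2)*(h + 5)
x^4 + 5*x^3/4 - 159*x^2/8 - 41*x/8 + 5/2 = (x - 4)*(x - 1/4)*(x + 1/2)*(x + 5)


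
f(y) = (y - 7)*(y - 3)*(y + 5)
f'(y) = (y - 7)*(y - 3) + (y - 7)*(y + 5) + (y - 3)*(y + 5)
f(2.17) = 28.74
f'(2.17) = -36.57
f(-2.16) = 134.23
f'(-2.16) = 6.60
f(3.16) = -5.01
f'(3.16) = -30.64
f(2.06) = 32.78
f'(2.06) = -36.87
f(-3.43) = 105.29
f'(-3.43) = 40.59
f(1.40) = 57.34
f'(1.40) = -37.12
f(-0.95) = 127.18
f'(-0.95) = -16.79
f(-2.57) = 129.53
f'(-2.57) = 16.51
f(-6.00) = -117.00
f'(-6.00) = 139.00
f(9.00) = 168.00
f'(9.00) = 124.00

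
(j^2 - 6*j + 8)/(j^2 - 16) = (j - 2)/(j + 4)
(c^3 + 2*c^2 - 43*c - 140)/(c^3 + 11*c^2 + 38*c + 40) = (c - 7)/(c + 2)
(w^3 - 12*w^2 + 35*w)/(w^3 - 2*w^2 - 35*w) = (w - 5)/(w + 5)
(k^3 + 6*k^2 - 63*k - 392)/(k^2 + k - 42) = (k^2 - k - 56)/(k - 6)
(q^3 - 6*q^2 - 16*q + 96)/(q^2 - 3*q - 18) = (q^2 - 16)/(q + 3)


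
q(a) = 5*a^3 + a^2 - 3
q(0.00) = -3.00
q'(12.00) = 2184.00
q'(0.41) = 3.34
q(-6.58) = -1384.16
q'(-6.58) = 636.29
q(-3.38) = -184.65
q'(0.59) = 6.40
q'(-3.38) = 164.61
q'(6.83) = 713.39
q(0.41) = -2.49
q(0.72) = -0.62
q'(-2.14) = 64.41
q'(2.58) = 105.01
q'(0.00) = 0.00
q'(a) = 15*a^2 + 2*a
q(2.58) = 89.52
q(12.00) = 8781.00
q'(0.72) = 9.22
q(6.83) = 1636.71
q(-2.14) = -47.42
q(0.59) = -1.63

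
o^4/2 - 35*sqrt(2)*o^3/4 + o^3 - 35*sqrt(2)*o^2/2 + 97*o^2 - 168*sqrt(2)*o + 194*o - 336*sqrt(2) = (o/2 + 1)*(o - 8*sqrt(2))*(o - 6*sqrt(2))*(o - 7*sqrt(2)/2)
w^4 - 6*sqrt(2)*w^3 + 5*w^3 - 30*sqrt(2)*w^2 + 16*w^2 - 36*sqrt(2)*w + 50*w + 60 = (w + 2)*(w + 3)*(w - 5*sqrt(2))*(w - sqrt(2))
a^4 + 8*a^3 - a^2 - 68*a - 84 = (a - 3)*(a + 2)^2*(a + 7)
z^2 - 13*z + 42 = (z - 7)*(z - 6)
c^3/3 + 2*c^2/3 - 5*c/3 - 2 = (c/3 + 1)*(c - 2)*(c + 1)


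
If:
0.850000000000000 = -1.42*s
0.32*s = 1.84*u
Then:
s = -0.60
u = -0.10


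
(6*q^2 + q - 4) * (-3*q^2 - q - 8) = -18*q^4 - 9*q^3 - 37*q^2 - 4*q + 32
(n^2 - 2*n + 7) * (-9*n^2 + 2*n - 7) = -9*n^4 + 20*n^3 - 74*n^2 + 28*n - 49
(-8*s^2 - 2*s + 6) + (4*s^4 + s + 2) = 4*s^4 - 8*s^2 - s + 8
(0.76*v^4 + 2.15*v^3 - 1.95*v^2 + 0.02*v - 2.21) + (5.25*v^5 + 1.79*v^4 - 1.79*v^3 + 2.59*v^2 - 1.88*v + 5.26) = 5.25*v^5 + 2.55*v^4 + 0.36*v^3 + 0.64*v^2 - 1.86*v + 3.05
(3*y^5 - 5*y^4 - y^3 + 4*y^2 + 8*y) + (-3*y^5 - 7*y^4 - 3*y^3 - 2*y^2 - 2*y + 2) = -12*y^4 - 4*y^3 + 2*y^2 + 6*y + 2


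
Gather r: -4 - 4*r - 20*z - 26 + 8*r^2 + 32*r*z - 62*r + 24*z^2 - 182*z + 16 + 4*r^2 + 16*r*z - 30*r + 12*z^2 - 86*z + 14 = 12*r^2 + r*(48*z - 96) + 36*z^2 - 288*z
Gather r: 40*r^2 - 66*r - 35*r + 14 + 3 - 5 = 40*r^2 - 101*r + 12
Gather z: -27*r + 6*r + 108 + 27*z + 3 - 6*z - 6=-21*r + 21*z + 105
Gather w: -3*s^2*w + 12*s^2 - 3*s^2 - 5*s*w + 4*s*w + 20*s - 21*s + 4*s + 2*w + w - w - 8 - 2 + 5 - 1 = 9*s^2 + 3*s + w*(-3*s^2 - s + 2) - 6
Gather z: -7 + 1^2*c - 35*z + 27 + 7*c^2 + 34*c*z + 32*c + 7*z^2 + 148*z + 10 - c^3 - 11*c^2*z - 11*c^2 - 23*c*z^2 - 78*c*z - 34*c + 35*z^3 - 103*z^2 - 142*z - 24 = -c^3 - 4*c^2 - c + 35*z^3 + z^2*(-23*c - 96) + z*(-11*c^2 - 44*c - 29) + 6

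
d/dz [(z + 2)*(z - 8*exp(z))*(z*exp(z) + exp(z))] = (z^3 - 16*z^2*exp(z) + 6*z^2 - 64*z*exp(z) + 8*z - 56*exp(z) + 2)*exp(z)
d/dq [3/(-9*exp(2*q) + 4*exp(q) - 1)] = (54*exp(q) - 12)*exp(q)/(9*exp(2*q) - 4*exp(q) + 1)^2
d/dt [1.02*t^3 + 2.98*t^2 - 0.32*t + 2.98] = 3.06*t^2 + 5.96*t - 0.32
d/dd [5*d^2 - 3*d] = 10*d - 3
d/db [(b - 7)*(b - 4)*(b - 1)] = 3*b^2 - 24*b + 39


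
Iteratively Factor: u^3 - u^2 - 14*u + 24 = (u - 2)*(u^2 + u - 12) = (u - 3)*(u - 2)*(u + 4)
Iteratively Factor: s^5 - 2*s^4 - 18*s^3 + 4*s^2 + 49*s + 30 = (s + 3)*(s^4 - 5*s^3 - 3*s^2 + 13*s + 10) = (s - 5)*(s + 3)*(s^3 - 3*s - 2) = (s - 5)*(s - 2)*(s + 3)*(s^2 + 2*s + 1) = (s - 5)*(s - 2)*(s + 1)*(s + 3)*(s + 1)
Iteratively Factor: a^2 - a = (a)*(a - 1)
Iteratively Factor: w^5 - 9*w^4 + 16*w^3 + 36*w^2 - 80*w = (w + 2)*(w^4 - 11*w^3 + 38*w^2 - 40*w) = (w - 2)*(w + 2)*(w^3 - 9*w^2 + 20*w) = (w - 4)*(w - 2)*(w + 2)*(w^2 - 5*w) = w*(w - 4)*(w - 2)*(w + 2)*(w - 5)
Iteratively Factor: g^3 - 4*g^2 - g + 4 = (g + 1)*(g^2 - 5*g + 4) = (g - 1)*(g + 1)*(g - 4)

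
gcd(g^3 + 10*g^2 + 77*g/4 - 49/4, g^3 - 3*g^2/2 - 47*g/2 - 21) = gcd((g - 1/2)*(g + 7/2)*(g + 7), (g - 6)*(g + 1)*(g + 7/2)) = g + 7/2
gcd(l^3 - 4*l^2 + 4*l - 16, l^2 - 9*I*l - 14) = l - 2*I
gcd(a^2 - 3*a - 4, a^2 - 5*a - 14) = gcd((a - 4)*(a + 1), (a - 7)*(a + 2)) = 1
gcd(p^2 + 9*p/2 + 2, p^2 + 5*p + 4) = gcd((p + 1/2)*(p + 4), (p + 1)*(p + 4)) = p + 4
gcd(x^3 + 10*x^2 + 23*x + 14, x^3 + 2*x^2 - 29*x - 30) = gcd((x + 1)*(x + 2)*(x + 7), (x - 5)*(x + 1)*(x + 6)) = x + 1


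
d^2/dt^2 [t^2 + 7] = 2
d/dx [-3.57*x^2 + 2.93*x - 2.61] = 2.93 - 7.14*x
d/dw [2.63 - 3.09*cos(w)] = 3.09*sin(w)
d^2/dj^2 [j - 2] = 0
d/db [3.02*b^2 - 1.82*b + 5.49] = 6.04*b - 1.82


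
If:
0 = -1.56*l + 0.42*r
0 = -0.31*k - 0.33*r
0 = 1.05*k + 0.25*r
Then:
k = 0.00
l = 0.00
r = 0.00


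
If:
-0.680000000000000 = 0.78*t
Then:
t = -0.87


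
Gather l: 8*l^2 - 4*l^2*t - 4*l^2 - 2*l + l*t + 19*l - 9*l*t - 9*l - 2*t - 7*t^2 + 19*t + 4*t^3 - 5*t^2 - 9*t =l^2*(4 - 4*t) + l*(8 - 8*t) + 4*t^3 - 12*t^2 + 8*t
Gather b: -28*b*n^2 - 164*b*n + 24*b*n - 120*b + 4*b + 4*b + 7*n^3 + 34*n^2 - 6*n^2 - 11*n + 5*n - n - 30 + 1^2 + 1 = b*(-28*n^2 - 140*n - 112) + 7*n^3 + 28*n^2 - 7*n - 28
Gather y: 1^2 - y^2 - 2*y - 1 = -y^2 - 2*y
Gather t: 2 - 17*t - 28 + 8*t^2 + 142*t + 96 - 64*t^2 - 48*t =-56*t^2 + 77*t + 70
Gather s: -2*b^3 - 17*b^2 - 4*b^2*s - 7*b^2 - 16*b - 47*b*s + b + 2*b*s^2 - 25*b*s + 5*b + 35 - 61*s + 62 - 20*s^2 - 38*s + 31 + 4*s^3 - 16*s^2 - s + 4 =-2*b^3 - 24*b^2 - 10*b + 4*s^3 + s^2*(2*b - 36) + s*(-4*b^2 - 72*b - 100) + 132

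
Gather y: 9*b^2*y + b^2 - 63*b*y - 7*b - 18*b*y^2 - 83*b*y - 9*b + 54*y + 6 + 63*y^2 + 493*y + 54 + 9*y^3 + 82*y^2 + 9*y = b^2 - 16*b + 9*y^3 + y^2*(145 - 18*b) + y*(9*b^2 - 146*b + 556) + 60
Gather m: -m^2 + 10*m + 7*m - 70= -m^2 + 17*m - 70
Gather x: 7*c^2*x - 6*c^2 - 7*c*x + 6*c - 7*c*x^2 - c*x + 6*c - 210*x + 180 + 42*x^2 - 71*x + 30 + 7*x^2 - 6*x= -6*c^2 + 12*c + x^2*(49 - 7*c) + x*(7*c^2 - 8*c - 287) + 210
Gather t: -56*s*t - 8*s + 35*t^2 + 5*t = -8*s + 35*t^2 + t*(5 - 56*s)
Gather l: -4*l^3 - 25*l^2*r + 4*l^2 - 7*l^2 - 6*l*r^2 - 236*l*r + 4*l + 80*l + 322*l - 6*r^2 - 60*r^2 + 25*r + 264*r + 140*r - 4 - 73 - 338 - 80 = -4*l^3 + l^2*(-25*r - 3) + l*(-6*r^2 - 236*r + 406) - 66*r^2 + 429*r - 495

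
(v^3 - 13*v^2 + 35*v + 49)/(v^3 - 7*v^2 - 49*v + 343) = (v + 1)/(v + 7)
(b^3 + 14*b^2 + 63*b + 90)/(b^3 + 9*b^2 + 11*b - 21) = (b^2 + 11*b + 30)/(b^2 + 6*b - 7)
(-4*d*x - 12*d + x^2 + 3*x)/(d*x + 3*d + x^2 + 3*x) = (-4*d + x)/(d + x)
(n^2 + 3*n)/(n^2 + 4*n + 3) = n/(n + 1)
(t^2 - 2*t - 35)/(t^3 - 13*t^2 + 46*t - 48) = (t^2 - 2*t - 35)/(t^3 - 13*t^2 + 46*t - 48)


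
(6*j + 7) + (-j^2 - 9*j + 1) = -j^2 - 3*j + 8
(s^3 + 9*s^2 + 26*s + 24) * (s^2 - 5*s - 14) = s^5 + 4*s^4 - 33*s^3 - 232*s^2 - 484*s - 336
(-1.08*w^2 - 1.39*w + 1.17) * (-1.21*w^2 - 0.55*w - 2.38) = 1.3068*w^4 + 2.2759*w^3 + 1.9192*w^2 + 2.6647*w - 2.7846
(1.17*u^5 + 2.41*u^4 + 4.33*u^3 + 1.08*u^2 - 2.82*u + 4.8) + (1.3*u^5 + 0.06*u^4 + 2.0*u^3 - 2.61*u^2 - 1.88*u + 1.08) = 2.47*u^5 + 2.47*u^4 + 6.33*u^3 - 1.53*u^2 - 4.7*u + 5.88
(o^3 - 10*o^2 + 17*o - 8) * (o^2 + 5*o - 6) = o^5 - 5*o^4 - 39*o^3 + 137*o^2 - 142*o + 48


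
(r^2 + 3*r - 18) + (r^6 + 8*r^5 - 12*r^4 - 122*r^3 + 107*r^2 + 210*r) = r^6 + 8*r^5 - 12*r^4 - 122*r^3 + 108*r^2 + 213*r - 18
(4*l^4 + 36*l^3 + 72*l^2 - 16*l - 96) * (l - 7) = 4*l^5 + 8*l^4 - 180*l^3 - 520*l^2 + 16*l + 672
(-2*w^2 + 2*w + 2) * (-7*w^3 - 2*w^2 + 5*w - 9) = 14*w^5 - 10*w^4 - 28*w^3 + 24*w^2 - 8*w - 18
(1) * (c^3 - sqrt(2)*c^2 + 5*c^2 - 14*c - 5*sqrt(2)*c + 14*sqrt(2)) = c^3 - sqrt(2)*c^2 + 5*c^2 - 14*c - 5*sqrt(2)*c + 14*sqrt(2)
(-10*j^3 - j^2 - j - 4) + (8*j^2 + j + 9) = -10*j^3 + 7*j^2 + 5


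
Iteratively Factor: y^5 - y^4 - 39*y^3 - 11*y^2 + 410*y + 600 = (y + 2)*(y^4 - 3*y^3 - 33*y^2 + 55*y + 300) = (y - 5)*(y + 2)*(y^3 + 2*y^2 - 23*y - 60) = (y - 5)^2*(y + 2)*(y^2 + 7*y + 12) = (y - 5)^2*(y + 2)*(y + 3)*(y + 4)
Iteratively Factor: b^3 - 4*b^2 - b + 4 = (b + 1)*(b^2 - 5*b + 4) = (b - 4)*(b + 1)*(b - 1)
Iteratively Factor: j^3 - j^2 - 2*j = (j + 1)*(j^2 - 2*j) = (j - 2)*(j + 1)*(j)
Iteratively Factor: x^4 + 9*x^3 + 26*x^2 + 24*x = (x + 2)*(x^3 + 7*x^2 + 12*x) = x*(x + 2)*(x^2 + 7*x + 12) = x*(x + 2)*(x + 4)*(x + 3)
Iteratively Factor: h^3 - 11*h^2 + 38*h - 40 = (h - 2)*(h^2 - 9*h + 20) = (h - 4)*(h - 2)*(h - 5)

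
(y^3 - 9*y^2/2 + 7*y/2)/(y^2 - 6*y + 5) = y*(2*y - 7)/(2*(y - 5))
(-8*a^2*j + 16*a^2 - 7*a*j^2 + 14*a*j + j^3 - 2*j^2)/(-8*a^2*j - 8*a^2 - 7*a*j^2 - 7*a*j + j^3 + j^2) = (j - 2)/(j + 1)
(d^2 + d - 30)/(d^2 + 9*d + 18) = (d - 5)/(d + 3)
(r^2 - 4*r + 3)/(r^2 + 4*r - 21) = (r - 1)/(r + 7)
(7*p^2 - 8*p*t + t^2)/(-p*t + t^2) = (-7*p + t)/t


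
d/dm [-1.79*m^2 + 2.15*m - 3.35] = 2.15 - 3.58*m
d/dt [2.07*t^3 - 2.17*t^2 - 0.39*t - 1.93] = 6.21*t^2 - 4.34*t - 0.39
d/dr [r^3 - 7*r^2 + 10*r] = 3*r^2 - 14*r + 10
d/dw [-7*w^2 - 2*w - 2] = -14*w - 2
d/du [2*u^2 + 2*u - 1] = 4*u + 2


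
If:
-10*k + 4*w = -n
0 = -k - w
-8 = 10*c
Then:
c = -4/5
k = -w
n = -14*w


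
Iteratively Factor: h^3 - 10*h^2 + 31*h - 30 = (h - 3)*(h^2 - 7*h + 10) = (h - 3)*(h - 2)*(h - 5)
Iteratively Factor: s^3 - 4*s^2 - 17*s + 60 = (s - 3)*(s^2 - s - 20) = (s - 3)*(s + 4)*(s - 5)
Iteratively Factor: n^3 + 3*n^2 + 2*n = (n)*(n^2 + 3*n + 2) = n*(n + 1)*(n + 2)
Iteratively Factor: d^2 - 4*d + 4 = (d - 2)*(d - 2)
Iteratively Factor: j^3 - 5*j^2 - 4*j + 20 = (j - 5)*(j^2 - 4) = (j - 5)*(j + 2)*(j - 2)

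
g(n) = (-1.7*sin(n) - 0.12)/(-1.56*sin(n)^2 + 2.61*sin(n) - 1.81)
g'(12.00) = 0.18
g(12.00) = -0.22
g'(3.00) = -1.50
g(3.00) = 0.24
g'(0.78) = 2.32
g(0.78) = 1.76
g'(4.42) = -0.01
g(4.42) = -0.26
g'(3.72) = -0.17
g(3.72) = -0.22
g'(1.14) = 0.68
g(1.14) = 2.29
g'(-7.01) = 0.10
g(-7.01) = -0.24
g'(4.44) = -0.01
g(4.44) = -0.26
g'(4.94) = 0.01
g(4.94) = -0.26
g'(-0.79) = 0.08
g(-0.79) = -0.24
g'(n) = (3.12*sin(n)*cos(n) - 2.61*cos(n))*(-1.7*sin(n) - 0.12)/(-1.56*sin(n)^2 + 2.61*sin(n) - 1.81)^2 - 1.7*cos(n)/(-1.56*sin(n)^2 + 2.61*sin(n) - 1.81) = (-2.652*sin(n)^2 - 0.3744*sin(n) + 3.3902)*cos(n)/(2.4336*sin(n)^4 - 8.1432*sin(n)^3 + 12.4593*sin(n)^2 - 9.4482*sin(n) + 3.2761)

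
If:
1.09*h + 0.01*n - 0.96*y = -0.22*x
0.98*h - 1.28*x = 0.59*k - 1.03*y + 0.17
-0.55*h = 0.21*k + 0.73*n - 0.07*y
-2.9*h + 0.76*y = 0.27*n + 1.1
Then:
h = 0.0859312917628197*y - 0.635600096619178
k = -6.4681525955007*y - 7.90438783412436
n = 1.89184908847342*y + 2.75274177850228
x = 3.85189273224451*y + 3.02398494331764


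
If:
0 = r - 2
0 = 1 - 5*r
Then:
No Solution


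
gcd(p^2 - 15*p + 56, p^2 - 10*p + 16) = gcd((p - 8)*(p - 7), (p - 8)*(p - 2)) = p - 8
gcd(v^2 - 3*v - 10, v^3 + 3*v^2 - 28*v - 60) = v^2 - 3*v - 10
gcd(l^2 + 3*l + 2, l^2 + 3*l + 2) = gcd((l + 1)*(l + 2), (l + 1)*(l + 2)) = l^2 + 3*l + 2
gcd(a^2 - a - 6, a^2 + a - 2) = a + 2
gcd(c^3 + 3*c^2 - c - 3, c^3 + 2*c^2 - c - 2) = c^2 - 1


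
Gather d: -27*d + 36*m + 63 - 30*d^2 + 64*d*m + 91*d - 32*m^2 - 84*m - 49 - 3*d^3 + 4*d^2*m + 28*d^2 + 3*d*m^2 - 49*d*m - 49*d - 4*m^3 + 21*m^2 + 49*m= -3*d^3 + d^2*(4*m - 2) + d*(3*m^2 + 15*m + 15) - 4*m^3 - 11*m^2 + m + 14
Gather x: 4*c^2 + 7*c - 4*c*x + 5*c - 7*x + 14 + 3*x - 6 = 4*c^2 + 12*c + x*(-4*c - 4) + 8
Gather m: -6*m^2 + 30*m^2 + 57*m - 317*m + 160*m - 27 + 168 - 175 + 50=24*m^2 - 100*m + 16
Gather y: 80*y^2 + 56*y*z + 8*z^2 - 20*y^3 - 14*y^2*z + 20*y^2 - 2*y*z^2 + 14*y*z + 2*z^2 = -20*y^3 + y^2*(100 - 14*z) + y*(-2*z^2 + 70*z) + 10*z^2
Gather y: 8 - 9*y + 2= 10 - 9*y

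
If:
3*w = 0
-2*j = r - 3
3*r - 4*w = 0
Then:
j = 3/2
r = 0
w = 0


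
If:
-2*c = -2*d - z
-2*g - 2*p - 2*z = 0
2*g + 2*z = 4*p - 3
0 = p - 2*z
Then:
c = d + 1/8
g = -3/4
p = 1/2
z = 1/4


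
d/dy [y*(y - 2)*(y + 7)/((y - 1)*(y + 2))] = (y^4 + 2*y^3 + 13*y^2 - 20*y + 28)/(y^4 + 2*y^3 - 3*y^2 - 4*y + 4)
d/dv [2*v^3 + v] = 6*v^2 + 1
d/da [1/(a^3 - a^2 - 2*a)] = (-3*a^2 + 2*a + 2)/(a^2*(-a^2 + a + 2)^2)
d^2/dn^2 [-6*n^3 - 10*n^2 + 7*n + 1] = -36*n - 20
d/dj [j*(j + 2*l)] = 2*j + 2*l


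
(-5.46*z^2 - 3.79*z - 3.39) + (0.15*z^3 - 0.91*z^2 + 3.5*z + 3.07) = 0.15*z^3 - 6.37*z^2 - 0.29*z - 0.32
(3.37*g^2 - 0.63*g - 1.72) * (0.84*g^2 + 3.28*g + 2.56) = 2.8308*g^4 + 10.5244*g^3 + 5.116*g^2 - 7.2544*g - 4.4032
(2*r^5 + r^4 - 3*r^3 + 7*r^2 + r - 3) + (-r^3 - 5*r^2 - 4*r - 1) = 2*r^5 + r^4 - 4*r^3 + 2*r^2 - 3*r - 4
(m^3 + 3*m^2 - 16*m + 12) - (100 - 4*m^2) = m^3 + 7*m^2 - 16*m - 88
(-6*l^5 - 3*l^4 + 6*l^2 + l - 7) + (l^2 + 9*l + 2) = -6*l^5 - 3*l^4 + 7*l^2 + 10*l - 5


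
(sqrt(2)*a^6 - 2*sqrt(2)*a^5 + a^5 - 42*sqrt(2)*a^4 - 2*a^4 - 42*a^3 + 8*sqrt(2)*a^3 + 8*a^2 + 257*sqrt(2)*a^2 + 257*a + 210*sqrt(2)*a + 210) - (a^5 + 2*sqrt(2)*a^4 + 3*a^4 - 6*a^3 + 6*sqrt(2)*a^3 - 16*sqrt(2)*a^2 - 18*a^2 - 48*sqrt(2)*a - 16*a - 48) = sqrt(2)*a^6 - 2*sqrt(2)*a^5 - 44*sqrt(2)*a^4 - 5*a^4 - 36*a^3 + 2*sqrt(2)*a^3 + 26*a^2 + 273*sqrt(2)*a^2 + 273*a + 258*sqrt(2)*a + 258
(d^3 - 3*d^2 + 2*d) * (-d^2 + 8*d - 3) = -d^5 + 11*d^4 - 29*d^3 + 25*d^2 - 6*d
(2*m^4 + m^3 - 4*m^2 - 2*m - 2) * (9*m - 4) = 18*m^5 + m^4 - 40*m^3 - 2*m^2 - 10*m + 8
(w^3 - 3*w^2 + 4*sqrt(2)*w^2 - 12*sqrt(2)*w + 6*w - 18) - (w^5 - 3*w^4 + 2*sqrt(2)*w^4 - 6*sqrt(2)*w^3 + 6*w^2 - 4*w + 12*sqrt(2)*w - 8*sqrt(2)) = -w^5 - 2*sqrt(2)*w^4 + 3*w^4 + w^3 + 6*sqrt(2)*w^3 - 9*w^2 + 4*sqrt(2)*w^2 - 24*sqrt(2)*w + 10*w - 18 + 8*sqrt(2)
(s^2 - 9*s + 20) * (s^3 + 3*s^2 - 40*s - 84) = s^5 - 6*s^4 - 47*s^3 + 336*s^2 - 44*s - 1680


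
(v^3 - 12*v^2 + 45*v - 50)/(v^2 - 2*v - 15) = (v^2 - 7*v + 10)/(v + 3)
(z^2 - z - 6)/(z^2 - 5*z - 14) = (z - 3)/(z - 7)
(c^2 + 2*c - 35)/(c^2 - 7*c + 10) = (c + 7)/(c - 2)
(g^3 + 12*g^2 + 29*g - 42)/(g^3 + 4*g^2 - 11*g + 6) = (g + 7)/(g - 1)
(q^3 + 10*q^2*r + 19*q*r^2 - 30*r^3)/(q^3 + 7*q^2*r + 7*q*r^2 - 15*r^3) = (q + 6*r)/(q + 3*r)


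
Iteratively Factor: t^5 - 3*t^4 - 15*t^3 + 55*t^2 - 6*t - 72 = (t + 1)*(t^4 - 4*t^3 - 11*t^2 + 66*t - 72) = (t - 2)*(t + 1)*(t^3 - 2*t^2 - 15*t + 36) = (t - 3)*(t - 2)*(t + 1)*(t^2 + t - 12) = (t - 3)*(t - 2)*(t + 1)*(t + 4)*(t - 3)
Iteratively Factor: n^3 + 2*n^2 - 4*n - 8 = (n + 2)*(n^2 - 4) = (n - 2)*(n + 2)*(n + 2)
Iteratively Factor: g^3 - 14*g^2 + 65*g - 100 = (g - 5)*(g^2 - 9*g + 20) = (g - 5)^2*(g - 4)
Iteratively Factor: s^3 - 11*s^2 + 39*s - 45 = (s - 3)*(s^2 - 8*s + 15) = (s - 3)^2*(s - 5)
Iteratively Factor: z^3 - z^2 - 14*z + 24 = (z - 3)*(z^2 + 2*z - 8) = (z - 3)*(z - 2)*(z + 4)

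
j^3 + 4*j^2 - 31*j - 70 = (j - 5)*(j + 2)*(j + 7)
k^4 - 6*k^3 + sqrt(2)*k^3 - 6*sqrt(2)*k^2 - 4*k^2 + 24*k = k*(k - 6)*(k - sqrt(2))*(k + 2*sqrt(2))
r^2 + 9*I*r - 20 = (r + 4*I)*(r + 5*I)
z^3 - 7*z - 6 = (z - 3)*(z + 1)*(z + 2)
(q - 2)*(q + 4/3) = q^2 - 2*q/3 - 8/3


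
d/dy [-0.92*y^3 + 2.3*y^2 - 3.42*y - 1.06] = -2.76*y^2 + 4.6*y - 3.42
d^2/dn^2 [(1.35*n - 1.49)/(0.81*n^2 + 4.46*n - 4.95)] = ((1.35*n - 1.49)*(1.62*n + 4.46)*(3.24*n + 8.92) - (6.561*n + 9.6282)*(0.81*n^2 + 4.46*n - 4.95))/(0.81*n^2 + 4.46*n - 4.95)^3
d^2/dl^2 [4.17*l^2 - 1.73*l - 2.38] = 8.34000000000000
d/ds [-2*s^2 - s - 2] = -4*s - 1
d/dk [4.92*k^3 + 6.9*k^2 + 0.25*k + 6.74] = 14.76*k^2 + 13.8*k + 0.25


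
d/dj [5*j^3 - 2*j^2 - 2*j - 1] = 15*j^2 - 4*j - 2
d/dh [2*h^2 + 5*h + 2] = 4*h + 5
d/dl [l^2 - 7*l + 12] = 2*l - 7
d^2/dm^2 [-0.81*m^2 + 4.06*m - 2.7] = -1.62000000000000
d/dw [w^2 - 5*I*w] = 2*w - 5*I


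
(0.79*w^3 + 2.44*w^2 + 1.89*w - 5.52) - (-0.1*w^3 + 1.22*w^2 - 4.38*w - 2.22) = 0.89*w^3 + 1.22*w^2 + 6.27*w - 3.3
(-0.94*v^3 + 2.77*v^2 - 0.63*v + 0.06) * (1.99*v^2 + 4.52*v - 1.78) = -1.8706*v^5 + 1.2635*v^4 + 12.9399*v^3 - 7.6588*v^2 + 1.3926*v - 0.1068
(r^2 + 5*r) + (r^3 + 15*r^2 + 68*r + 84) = r^3 + 16*r^2 + 73*r + 84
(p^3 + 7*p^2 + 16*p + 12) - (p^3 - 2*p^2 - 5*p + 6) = 9*p^2 + 21*p + 6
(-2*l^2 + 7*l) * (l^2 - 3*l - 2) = -2*l^4 + 13*l^3 - 17*l^2 - 14*l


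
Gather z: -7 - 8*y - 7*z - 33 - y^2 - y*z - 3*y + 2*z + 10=-y^2 - 11*y + z*(-y - 5) - 30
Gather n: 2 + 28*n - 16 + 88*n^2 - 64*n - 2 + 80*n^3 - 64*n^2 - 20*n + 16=80*n^3 + 24*n^2 - 56*n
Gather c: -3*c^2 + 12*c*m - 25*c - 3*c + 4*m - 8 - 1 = -3*c^2 + c*(12*m - 28) + 4*m - 9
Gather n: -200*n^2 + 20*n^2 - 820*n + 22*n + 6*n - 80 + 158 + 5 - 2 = -180*n^2 - 792*n + 81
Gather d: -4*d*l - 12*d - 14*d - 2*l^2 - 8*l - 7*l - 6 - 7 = d*(-4*l - 26) - 2*l^2 - 15*l - 13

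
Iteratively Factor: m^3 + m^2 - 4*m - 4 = (m - 2)*(m^2 + 3*m + 2) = (m - 2)*(m + 2)*(m + 1)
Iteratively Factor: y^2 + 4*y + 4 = (y + 2)*(y + 2)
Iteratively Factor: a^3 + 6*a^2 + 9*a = (a + 3)*(a^2 + 3*a) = a*(a + 3)*(a + 3)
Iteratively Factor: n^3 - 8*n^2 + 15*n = (n)*(n^2 - 8*n + 15) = n*(n - 5)*(n - 3)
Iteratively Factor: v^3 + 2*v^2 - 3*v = (v - 1)*(v^2 + 3*v) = v*(v - 1)*(v + 3)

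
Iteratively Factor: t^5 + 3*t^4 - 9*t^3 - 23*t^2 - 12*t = (t - 3)*(t^4 + 6*t^3 + 9*t^2 + 4*t) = t*(t - 3)*(t^3 + 6*t^2 + 9*t + 4) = t*(t - 3)*(t + 4)*(t^2 + 2*t + 1) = t*(t - 3)*(t + 1)*(t + 4)*(t + 1)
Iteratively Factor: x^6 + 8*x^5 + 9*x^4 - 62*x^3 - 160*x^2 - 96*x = (x + 4)*(x^5 + 4*x^4 - 7*x^3 - 34*x^2 - 24*x) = (x + 2)*(x + 4)*(x^4 + 2*x^3 - 11*x^2 - 12*x) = x*(x + 2)*(x + 4)*(x^3 + 2*x^2 - 11*x - 12) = x*(x + 1)*(x + 2)*(x + 4)*(x^2 + x - 12) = x*(x + 1)*(x + 2)*(x + 4)^2*(x - 3)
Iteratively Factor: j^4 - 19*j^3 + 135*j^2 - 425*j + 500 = (j - 4)*(j^3 - 15*j^2 + 75*j - 125) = (j - 5)*(j - 4)*(j^2 - 10*j + 25) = (j - 5)^2*(j - 4)*(j - 5)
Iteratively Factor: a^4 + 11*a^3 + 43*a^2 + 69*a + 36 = (a + 3)*(a^3 + 8*a^2 + 19*a + 12) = (a + 1)*(a + 3)*(a^2 + 7*a + 12) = (a + 1)*(a + 3)^2*(a + 4)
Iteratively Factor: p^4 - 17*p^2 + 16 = (p + 4)*(p^3 - 4*p^2 - p + 4) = (p + 1)*(p + 4)*(p^2 - 5*p + 4) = (p - 1)*(p + 1)*(p + 4)*(p - 4)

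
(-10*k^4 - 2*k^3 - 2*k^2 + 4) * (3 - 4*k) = 40*k^5 - 22*k^4 + 2*k^3 - 6*k^2 - 16*k + 12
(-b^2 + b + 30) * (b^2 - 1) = -b^4 + b^3 + 31*b^2 - b - 30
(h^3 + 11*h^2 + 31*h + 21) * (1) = h^3 + 11*h^2 + 31*h + 21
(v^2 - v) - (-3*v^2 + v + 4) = 4*v^2 - 2*v - 4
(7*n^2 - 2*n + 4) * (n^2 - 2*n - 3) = 7*n^4 - 16*n^3 - 13*n^2 - 2*n - 12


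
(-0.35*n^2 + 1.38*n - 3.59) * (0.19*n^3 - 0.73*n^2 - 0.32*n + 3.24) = -0.0665*n^5 + 0.5177*n^4 - 1.5775*n^3 + 1.0451*n^2 + 5.62*n - 11.6316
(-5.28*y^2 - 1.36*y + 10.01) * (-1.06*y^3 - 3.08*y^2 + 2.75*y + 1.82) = 5.5968*y^5 + 17.704*y^4 - 20.9418*y^3 - 44.1804*y^2 + 25.0523*y + 18.2182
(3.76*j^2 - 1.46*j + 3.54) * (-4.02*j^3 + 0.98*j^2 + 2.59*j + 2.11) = -15.1152*j^5 + 9.554*j^4 - 5.9232*j^3 + 7.6214*j^2 + 6.088*j + 7.4694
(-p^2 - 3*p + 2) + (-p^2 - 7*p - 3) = -2*p^2 - 10*p - 1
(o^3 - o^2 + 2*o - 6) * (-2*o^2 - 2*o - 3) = -2*o^5 - 5*o^3 + 11*o^2 + 6*o + 18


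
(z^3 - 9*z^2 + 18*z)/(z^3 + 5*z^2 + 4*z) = (z^2 - 9*z + 18)/(z^2 + 5*z + 4)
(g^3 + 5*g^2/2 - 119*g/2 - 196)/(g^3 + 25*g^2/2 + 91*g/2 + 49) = (g - 8)/(g + 2)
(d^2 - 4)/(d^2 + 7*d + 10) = (d - 2)/(d + 5)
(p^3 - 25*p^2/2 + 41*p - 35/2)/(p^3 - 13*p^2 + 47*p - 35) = (p - 1/2)/(p - 1)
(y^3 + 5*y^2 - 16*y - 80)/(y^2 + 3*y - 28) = (y^2 + 9*y + 20)/(y + 7)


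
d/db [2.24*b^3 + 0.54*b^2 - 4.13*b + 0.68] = 6.72*b^2 + 1.08*b - 4.13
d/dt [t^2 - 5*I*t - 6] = 2*t - 5*I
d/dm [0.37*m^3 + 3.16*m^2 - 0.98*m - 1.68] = 1.11*m^2 + 6.32*m - 0.98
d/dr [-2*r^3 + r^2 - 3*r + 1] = -6*r^2 + 2*r - 3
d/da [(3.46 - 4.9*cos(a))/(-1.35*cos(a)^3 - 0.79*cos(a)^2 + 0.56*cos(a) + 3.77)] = (13.23*cos(a)^3 - 10.142*cos(a)^2 - 5.4668*cos(a) + 20.4106)*sin(a)/(1.8225*cos(a)^6 + 2.133*cos(a)^5 - 0.8879*cos(a)^4 - 11.0638*cos(a)^3 - 5.643*cos(a)^2 + 4.2224*cos(a) + 14.2129)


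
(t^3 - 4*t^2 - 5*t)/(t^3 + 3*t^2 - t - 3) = t*(t - 5)/(t^2 + 2*t - 3)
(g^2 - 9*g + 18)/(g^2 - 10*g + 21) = (g - 6)/(g - 7)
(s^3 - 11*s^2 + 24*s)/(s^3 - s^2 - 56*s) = (s - 3)/(s + 7)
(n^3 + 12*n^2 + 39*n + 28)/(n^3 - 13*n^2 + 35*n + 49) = (n^2 + 11*n + 28)/(n^2 - 14*n + 49)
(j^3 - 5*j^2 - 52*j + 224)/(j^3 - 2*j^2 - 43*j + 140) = (j - 8)/(j - 5)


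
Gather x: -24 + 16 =-8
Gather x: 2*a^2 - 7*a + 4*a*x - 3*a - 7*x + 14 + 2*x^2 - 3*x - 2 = 2*a^2 - 10*a + 2*x^2 + x*(4*a - 10) + 12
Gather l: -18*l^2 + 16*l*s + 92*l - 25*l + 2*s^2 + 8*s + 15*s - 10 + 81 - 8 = -18*l^2 + l*(16*s + 67) + 2*s^2 + 23*s + 63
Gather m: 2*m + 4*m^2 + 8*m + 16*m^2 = 20*m^2 + 10*m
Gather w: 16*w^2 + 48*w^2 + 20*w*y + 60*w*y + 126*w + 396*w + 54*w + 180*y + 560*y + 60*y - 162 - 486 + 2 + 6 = 64*w^2 + w*(80*y + 576) + 800*y - 640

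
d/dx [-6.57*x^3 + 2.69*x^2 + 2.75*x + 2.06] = -19.71*x^2 + 5.38*x + 2.75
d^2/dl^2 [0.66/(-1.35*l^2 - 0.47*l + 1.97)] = (2.4057*l^2 + 0.83754*l - 0.66*(2.7*l + 0.47)*(5.4*l + 0.94) - 3.51054)/(1.35*l^2 + 0.47*l - 1.97)^3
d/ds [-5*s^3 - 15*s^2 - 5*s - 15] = -15*s^2 - 30*s - 5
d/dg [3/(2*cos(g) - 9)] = 6*sin(g)/(2*cos(g) - 9)^2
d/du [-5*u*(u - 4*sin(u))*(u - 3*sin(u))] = 35*u^2*cos(u) - 15*u^2 + 70*u*sin(u) - 60*u*sin(2*u) - 60*sin(u)^2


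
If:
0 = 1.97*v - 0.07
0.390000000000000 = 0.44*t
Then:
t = 0.89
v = 0.04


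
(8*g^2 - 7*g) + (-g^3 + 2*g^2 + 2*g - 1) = -g^3 + 10*g^2 - 5*g - 1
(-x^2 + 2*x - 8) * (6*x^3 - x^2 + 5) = -6*x^5 + 13*x^4 - 50*x^3 + 3*x^2 + 10*x - 40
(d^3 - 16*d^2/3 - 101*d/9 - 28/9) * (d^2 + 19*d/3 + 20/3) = d^5 + d^4 - 115*d^3/3 - 2963*d^2/27 - 2552*d/27 - 560/27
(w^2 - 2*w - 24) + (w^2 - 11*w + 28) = 2*w^2 - 13*w + 4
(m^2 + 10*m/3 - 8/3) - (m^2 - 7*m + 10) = 31*m/3 - 38/3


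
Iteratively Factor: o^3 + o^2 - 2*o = (o - 1)*(o^2 + 2*o) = (o - 1)*(o + 2)*(o)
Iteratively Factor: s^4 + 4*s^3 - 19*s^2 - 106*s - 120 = (s + 2)*(s^3 + 2*s^2 - 23*s - 60) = (s - 5)*(s + 2)*(s^2 + 7*s + 12) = (s - 5)*(s + 2)*(s + 3)*(s + 4)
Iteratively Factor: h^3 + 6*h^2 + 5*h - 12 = (h + 3)*(h^2 + 3*h - 4) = (h + 3)*(h + 4)*(h - 1)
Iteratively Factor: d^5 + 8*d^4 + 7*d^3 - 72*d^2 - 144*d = (d + 4)*(d^4 + 4*d^3 - 9*d^2 - 36*d) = d*(d + 4)*(d^3 + 4*d^2 - 9*d - 36) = d*(d - 3)*(d + 4)*(d^2 + 7*d + 12) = d*(d - 3)*(d + 4)^2*(d + 3)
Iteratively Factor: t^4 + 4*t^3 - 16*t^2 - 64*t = (t + 4)*(t^3 - 16*t) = (t + 4)^2*(t^2 - 4*t) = (t - 4)*(t + 4)^2*(t)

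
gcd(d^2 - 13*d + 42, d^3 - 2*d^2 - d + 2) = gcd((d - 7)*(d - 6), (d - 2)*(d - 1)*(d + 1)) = 1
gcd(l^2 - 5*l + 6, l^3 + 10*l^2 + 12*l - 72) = l - 2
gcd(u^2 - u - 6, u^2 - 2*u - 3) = u - 3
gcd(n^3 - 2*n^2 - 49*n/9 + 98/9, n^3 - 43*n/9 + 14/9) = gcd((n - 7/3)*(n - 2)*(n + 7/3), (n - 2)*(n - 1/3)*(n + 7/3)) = n^2 + n/3 - 14/3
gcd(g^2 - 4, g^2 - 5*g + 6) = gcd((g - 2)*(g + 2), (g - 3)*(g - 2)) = g - 2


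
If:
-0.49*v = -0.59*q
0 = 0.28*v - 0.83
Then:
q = 2.46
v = 2.96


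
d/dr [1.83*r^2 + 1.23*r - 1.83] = 3.66*r + 1.23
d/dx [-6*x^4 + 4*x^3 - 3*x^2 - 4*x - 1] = -24*x^3 + 12*x^2 - 6*x - 4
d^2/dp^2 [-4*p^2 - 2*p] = -8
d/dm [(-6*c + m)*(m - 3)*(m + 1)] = -12*c*m + 12*c + 3*m^2 - 4*m - 3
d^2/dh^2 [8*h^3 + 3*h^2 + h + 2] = 48*h + 6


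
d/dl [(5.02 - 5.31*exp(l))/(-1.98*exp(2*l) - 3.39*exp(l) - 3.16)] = (-10.5138*exp(2*l) + 19.8792*exp(l) + 33.7974)*exp(l)/(3.9204*exp(4*l) + 13.4244*exp(3*l) + 24.0057*exp(2*l) + 21.4248*exp(l) + 9.9856)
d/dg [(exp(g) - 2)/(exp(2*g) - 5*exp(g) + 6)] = -exp(g)/(exp(2*g) - 6*exp(g) + 9)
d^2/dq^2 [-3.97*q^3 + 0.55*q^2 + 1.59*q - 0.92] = 1.1 - 23.82*q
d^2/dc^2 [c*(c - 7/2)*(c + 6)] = 6*c + 5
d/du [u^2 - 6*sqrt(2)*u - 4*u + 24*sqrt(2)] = 2*u - 6*sqrt(2) - 4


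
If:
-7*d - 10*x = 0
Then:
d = -10*x/7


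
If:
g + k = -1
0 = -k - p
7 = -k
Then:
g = 6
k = -7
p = 7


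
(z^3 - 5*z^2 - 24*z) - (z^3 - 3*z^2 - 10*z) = -2*z^2 - 14*z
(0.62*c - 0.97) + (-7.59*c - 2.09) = -6.97*c - 3.06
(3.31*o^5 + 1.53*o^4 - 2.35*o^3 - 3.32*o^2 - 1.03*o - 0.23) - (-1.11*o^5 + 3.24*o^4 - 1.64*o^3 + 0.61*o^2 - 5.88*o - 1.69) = 4.42*o^5 - 1.71*o^4 - 0.71*o^3 - 3.93*o^2 + 4.85*o + 1.46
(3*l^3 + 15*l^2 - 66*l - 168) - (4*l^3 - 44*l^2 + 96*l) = -l^3 + 59*l^2 - 162*l - 168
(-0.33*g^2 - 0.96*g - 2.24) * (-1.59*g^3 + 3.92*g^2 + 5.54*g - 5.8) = 0.5247*g^5 + 0.2328*g^4 - 2.0298*g^3 - 12.1852*g^2 - 6.8416*g + 12.992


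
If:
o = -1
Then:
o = -1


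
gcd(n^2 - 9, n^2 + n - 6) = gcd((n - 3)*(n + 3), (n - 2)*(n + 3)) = n + 3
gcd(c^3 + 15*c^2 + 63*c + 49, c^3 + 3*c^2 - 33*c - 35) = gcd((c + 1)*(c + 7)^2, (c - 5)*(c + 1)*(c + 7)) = c^2 + 8*c + 7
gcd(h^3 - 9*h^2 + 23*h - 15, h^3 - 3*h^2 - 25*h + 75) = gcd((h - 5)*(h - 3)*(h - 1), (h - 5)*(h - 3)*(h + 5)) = h^2 - 8*h + 15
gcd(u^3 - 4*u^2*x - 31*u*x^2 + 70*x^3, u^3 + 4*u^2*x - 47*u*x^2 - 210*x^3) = -u^2 + 2*u*x + 35*x^2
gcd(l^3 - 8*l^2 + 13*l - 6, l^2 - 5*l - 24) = 1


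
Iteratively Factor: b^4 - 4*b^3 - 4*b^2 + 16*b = (b - 4)*(b^3 - 4*b) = (b - 4)*(b - 2)*(b^2 + 2*b) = b*(b - 4)*(b - 2)*(b + 2)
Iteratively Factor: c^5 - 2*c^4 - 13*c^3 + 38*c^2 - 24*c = (c + 4)*(c^4 - 6*c^3 + 11*c^2 - 6*c) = (c - 3)*(c + 4)*(c^3 - 3*c^2 + 2*c) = (c - 3)*(c - 1)*(c + 4)*(c^2 - 2*c) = c*(c - 3)*(c - 1)*(c + 4)*(c - 2)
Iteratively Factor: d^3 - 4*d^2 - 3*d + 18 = (d + 2)*(d^2 - 6*d + 9) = (d - 3)*(d + 2)*(d - 3)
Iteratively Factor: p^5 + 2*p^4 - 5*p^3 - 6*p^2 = (p)*(p^4 + 2*p^3 - 5*p^2 - 6*p) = p*(p - 2)*(p^3 + 4*p^2 + 3*p) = p*(p - 2)*(p + 3)*(p^2 + p) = p*(p - 2)*(p + 1)*(p + 3)*(p)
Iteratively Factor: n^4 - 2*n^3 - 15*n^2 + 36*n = (n)*(n^3 - 2*n^2 - 15*n + 36) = n*(n - 3)*(n^2 + n - 12) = n*(n - 3)^2*(n + 4)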